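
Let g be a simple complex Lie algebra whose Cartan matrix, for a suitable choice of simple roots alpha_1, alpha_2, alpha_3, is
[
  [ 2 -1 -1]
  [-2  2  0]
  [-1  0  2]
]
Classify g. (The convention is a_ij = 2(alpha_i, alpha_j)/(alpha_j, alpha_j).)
The matrix has rank 3 with 2's on the diagonal. Reading the off-diagonal entries as Dynkin edges (a single edge where a_ij = a_ji = -1; a double or triple edge where a_ij * a_ji = 2 or 3), the diagram is a chain of 3 nodes with a double edge at one end; the terminal node there is the unique long simple root (C_3). One simple-root ordering that puts it in standard form is (alpha_3, alpha_1, alpha_2). So the algebra is type C_3, i.e. sp(6).

C3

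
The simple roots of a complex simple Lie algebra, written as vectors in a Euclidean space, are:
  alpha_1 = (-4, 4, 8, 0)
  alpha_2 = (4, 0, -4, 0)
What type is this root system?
Compute the Cartan integers a_ij = 2(alpha_i, alpha_j)/(alpha_j, alpha_j); the resulting 2x2 Cartan matrix is
[[2, -3], [-1, 2]].
The roots have two lengths (squared-length ratio 3:1); the short ones are alpha_{2}. The associated Dynkin diagram is two nodes joined by a triple edge (G_2), so the type is G_2.

type G_2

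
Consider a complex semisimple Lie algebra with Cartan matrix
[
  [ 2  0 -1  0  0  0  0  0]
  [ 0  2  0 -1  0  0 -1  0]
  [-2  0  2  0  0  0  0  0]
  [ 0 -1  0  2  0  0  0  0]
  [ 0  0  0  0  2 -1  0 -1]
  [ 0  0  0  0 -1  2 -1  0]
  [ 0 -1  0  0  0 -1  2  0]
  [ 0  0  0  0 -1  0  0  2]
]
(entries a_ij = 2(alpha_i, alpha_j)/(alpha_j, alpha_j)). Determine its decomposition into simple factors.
The diagram associated to this matrix has two connected components: the simple roots {alpha_2, alpha_4, alpha_5, alpha_6, alpha_7, alpha_8} form a chain of 6 nodes with single edges (A_6), and {alpha_1, alpha_3} form a chain of 2 nodes with a double edge at one end; the terminal node there is the unique short simple root (B_2). A semisimple Lie algebra decomposes uniquely as the direct sum of simple ideals, one per connected component of its Dynkin diagram, so g ≅ A_6 ⊕ B_2 (dimension 48 + 10 = 58).

A_6 (sl(7)) + B_2 (so(5))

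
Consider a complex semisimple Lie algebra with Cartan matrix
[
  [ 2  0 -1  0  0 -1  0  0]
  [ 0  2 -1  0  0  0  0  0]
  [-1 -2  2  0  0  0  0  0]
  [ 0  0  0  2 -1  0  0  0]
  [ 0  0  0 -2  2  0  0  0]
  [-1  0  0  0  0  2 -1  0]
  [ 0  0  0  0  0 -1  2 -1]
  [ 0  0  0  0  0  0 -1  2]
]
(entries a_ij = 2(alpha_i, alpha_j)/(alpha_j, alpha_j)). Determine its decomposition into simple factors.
B_2 + B_6

The diagram associated to this matrix has two connected components: the simple roots {alpha_4, alpha_5} form a chain of 2 nodes with a double edge at one end; the terminal node there is the unique short simple root (B_2), and {alpha_1, alpha_2, alpha_3, alpha_6, alpha_7, alpha_8} form a chain of 6 nodes with a double edge at one end; the terminal node there is the unique short simple root (B_6). A semisimple Lie algebra decomposes uniquely as the direct sum of simple ideals, one per connected component of its Dynkin diagram, so g ≅ B_2 ⊕ B_6 (dimension 10 + 78 = 88).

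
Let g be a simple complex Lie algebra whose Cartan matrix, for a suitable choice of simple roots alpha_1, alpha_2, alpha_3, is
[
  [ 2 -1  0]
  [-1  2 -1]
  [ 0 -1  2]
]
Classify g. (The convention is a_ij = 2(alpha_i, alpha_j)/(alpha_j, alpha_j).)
A_3

The matrix has rank 3 with 2's on the diagonal. Reading the off-diagonal entries as Dynkin edges (a single edge where a_ij = a_ji = -1; a double or triple edge where a_ij * a_ji = 2 or 3), the diagram is a chain of 3 nodes with single edges (A_3). One simple-root ordering that puts it in standard form is (alpha_1, alpha_2, alpha_3). So the algebra is type A_3, i.e. sl(4).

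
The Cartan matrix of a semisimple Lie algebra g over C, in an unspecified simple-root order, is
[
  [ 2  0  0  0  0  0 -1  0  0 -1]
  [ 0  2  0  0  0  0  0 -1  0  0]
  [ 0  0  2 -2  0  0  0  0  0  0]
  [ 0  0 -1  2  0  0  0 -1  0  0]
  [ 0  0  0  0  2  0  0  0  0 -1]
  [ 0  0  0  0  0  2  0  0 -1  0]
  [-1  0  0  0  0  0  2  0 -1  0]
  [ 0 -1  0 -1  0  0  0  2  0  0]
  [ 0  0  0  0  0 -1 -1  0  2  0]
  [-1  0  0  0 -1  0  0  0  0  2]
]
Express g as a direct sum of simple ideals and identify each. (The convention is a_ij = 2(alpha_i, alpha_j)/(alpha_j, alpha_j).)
type A_6 ⊕ type C_4

The diagram associated to this matrix has two connected components: the simple roots {alpha_1, alpha_5, alpha_6, alpha_7, alpha_9, alpha_10} form a chain of 6 nodes with single edges (A_6), and {alpha_2, alpha_3, alpha_4, alpha_8} form a chain of 4 nodes with a double edge at one end; the terminal node there is the unique long simple root (C_4). A semisimple Lie algebra decomposes uniquely as the direct sum of simple ideals, one per connected component of its Dynkin diagram, so g ≅ A_6 ⊕ C_4 (dimension 48 + 36 = 84).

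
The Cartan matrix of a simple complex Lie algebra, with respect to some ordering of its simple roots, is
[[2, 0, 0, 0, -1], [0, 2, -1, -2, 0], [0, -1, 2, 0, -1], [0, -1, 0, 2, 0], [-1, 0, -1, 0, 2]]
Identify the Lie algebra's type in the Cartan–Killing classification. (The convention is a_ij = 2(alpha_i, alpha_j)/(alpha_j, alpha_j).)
The matrix has rank 5 with 2's on the diagonal. Reading the off-diagonal entries as Dynkin edges (a single edge where a_ij = a_ji = -1; a double or triple edge where a_ij * a_ji = 2 or 3), the diagram is a chain of 5 nodes with a double edge at one end; the terminal node there is the unique short simple root (B_5). One simple-root ordering that puts it in standard form is (alpha_1, alpha_5, alpha_3, alpha_2, alpha_4). So the algebra is type B_5, i.e. so(11).

B_5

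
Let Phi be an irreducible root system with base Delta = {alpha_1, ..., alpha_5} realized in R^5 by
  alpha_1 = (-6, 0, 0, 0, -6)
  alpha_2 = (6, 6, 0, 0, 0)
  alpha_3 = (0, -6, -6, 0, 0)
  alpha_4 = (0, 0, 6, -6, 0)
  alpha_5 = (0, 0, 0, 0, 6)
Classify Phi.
B_5 (so(11))

Compute the Cartan integers a_ij = 2(alpha_i, alpha_j)/(alpha_j, alpha_j); the resulting 5x5 Cartan matrix is
[[2, -1, 0, 0, -2], [-1, 2, -1, 0, 0], [0, -1, 2, -1, 0], [0, 0, -1, 2, 0], [-1, 0, 0, 0, 2]].
The roots have two lengths (squared-length ratio 2:1); the short ones are alpha_{5}. The associated Dynkin diagram is a chain of 5 nodes with a double edge at one end; the terminal node there is the unique short simple root (B_5), so the type is B_5 (the algebra so(11)).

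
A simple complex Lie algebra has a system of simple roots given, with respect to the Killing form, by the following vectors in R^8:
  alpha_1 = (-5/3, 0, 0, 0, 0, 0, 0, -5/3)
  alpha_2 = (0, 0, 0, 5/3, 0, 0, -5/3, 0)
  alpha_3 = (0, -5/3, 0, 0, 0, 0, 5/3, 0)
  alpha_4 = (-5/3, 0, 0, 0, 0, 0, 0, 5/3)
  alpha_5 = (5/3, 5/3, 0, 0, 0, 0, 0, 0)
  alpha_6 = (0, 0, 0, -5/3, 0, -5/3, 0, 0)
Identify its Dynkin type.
D6

Compute the Cartan integers a_ij = 2(alpha_i, alpha_j)/(alpha_j, alpha_j); the resulting 6x6 Cartan matrix is
[[2, 0, 0, 0, -1, 0], [0, 2, -1, 0, 0, -1], [0, -1, 2, 0, -1, 0], [0, 0, 0, 2, -1, 0], [-1, 0, -1, -1, 2, 0], [0, -1, 0, 0, 0, 2]].
All simple roots have the same length, so the diagram is simply laced. The associated Dynkin diagram is a chain of 4 nodes with a fork of two nodes at one end (D_6), so the type is D_6 (the algebra so(12)).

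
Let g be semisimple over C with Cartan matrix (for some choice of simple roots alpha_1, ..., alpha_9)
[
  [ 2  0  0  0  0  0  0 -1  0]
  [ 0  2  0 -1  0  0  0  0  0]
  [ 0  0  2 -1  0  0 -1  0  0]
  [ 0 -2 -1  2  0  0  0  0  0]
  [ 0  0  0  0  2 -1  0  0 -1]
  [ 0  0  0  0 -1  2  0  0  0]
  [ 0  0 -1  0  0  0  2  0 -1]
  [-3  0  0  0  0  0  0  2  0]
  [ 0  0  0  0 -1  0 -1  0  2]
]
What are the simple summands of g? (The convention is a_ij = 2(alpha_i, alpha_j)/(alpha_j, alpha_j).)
B_7 (so(15)) ⊕ G_2

The diagram associated to this matrix has two connected components: the simple roots {alpha_2, alpha_3, alpha_4, alpha_5, alpha_6, alpha_7, alpha_9} form a chain of 7 nodes with a double edge at one end; the terminal node there is the unique short simple root (B_7), and {alpha_1, alpha_8} form two nodes joined by a triple edge (G_2). A semisimple Lie algebra decomposes uniquely as the direct sum of simple ideals, one per connected component of its Dynkin diagram, so g ≅ B_7 ⊕ G_2 (dimension 105 + 14 = 119).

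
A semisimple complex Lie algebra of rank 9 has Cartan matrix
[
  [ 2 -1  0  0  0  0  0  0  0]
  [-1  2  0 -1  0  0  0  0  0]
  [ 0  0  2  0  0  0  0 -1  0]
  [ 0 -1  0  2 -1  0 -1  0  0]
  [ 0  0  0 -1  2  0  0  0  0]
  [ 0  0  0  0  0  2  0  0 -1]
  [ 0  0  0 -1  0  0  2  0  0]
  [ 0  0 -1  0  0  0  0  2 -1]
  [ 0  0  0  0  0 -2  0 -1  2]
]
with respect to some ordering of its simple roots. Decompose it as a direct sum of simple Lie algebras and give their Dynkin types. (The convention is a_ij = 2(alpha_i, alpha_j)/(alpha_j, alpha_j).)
The diagram associated to this matrix has two connected components: the simple roots {alpha_3, alpha_6, alpha_8, alpha_9} form a chain of 4 nodes with a double edge at one end; the terminal node there is the unique short simple root (B_4), and {alpha_1, alpha_2, alpha_4, alpha_5, alpha_7} form a chain of 3 nodes with a fork of two nodes at one end (D_5). A semisimple Lie algebra decomposes uniquely as the direct sum of simple ideals, one per connected component of its Dynkin diagram, so g ≅ B_4 ⊕ D_5 (dimension 36 + 45 = 81).

type B_4 ⊕ type D_5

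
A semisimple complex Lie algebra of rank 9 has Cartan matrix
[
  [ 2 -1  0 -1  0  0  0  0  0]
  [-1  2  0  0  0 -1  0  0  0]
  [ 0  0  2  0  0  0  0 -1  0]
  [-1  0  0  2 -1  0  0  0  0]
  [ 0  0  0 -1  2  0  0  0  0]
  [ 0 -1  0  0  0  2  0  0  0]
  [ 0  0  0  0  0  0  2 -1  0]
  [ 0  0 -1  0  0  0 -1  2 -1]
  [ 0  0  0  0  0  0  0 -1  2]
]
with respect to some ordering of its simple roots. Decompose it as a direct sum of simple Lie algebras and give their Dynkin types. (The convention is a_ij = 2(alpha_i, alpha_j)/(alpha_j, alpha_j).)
type A_5 ⊕ type D_4

The diagram associated to this matrix has two connected components: the simple roots {alpha_1, alpha_2, alpha_4, alpha_5, alpha_6} form a chain of 5 nodes with single edges (A_5), and {alpha_3, alpha_7, alpha_8, alpha_9} form a chain of 2 nodes with a fork of two nodes at one end (D_4). A semisimple Lie algebra decomposes uniquely as the direct sum of simple ideals, one per connected component of its Dynkin diagram, so g ≅ A_5 ⊕ D_4 (dimension 35 + 28 = 63).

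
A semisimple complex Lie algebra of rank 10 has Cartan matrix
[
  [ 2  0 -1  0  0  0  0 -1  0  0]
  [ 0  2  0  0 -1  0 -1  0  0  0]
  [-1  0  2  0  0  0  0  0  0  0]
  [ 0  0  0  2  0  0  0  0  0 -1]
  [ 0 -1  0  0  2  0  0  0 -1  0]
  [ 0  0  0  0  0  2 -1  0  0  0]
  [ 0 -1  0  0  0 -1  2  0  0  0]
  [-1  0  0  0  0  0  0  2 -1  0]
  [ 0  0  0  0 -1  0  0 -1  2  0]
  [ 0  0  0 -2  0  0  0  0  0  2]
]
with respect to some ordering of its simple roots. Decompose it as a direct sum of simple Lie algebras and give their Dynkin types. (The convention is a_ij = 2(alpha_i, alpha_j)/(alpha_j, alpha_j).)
The diagram associated to this matrix has two connected components: the simple roots {alpha_1, alpha_2, alpha_3, alpha_5, alpha_6, alpha_7, alpha_8, alpha_9} form a chain of 8 nodes with single edges (A_8), and {alpha_4, alpha_10} form a chain of 2 nodes with a double edge at one end; the terminal node there is the unique short simple root (B_2). A semisimple Lie algebra decomposes uniquely as the direct sum of simple ideals, one per connected component of its Dynkin diagram, so g ≅ A_8 ⊕ B_2 (dimension 80 + 10 = 90).

A8 + B2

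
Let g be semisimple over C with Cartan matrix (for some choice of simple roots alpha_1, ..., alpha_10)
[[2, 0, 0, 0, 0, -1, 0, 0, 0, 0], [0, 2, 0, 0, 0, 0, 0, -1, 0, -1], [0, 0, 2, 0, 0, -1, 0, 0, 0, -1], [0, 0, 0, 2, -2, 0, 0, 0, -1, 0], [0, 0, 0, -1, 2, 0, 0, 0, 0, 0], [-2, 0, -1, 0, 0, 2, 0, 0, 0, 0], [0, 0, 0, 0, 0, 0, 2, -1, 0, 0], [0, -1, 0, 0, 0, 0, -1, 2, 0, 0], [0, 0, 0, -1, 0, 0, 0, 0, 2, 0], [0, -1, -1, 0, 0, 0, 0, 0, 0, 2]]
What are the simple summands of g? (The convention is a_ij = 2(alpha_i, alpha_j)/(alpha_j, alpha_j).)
The diagram associated to this matrix has two connected components: the simple roots {alpha_4, alpha_5, alpha_9} form a chain of 3 nodes with a double edge at one end; the terminal node there is the unique short simple root (B_3), and {alpha_1, alpha_2, alpha_3, alpha_6, alpha_7, alpha_8, alpha_10} form a chain of 7 nodes with a double edge at one end; the terminal node there is the unique short simple root (B_7). A semisimple Lie algebra decomposes uniquely as the direct sum of simple ideals, one per connected component of its Dynkin diagram, so g ≅ B_3 ⊕ B_7 (dimension 21 + 105 = 126).

type B_3 ⊕ type B_7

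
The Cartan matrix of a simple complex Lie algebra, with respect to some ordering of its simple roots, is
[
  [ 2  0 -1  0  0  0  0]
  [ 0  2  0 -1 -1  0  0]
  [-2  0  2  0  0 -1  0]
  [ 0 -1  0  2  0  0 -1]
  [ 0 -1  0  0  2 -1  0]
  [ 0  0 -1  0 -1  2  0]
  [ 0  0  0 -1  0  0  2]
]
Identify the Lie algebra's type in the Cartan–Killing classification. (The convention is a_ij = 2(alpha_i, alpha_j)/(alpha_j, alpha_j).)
B_7

The matrix has rank 7 with 2's on the diagonal. Reading the off-diagonal entries as Dynkin edges (a single edge where a_ij = a_ji = -1; a double or triple edge where a_ij * a_ji = 2 or 3), the diagram is a chain of 7 nodes with a double edge at one end; the terminal node there is the unique short simple root (B_7). One simple-root ordering that puts it in standard form is (alpha_7, alpha_4, alpha_2, alpha_5, alpha_6, alpha_3, alpha_1). So the algebra is type B_7, i.e. so(15).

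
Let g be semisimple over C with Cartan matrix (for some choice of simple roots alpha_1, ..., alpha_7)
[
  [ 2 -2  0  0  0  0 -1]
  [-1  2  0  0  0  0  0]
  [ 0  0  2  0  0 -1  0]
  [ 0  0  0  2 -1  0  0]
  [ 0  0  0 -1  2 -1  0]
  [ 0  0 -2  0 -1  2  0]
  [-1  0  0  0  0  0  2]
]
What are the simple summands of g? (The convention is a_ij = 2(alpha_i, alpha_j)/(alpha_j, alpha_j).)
B_3 ⊕ B_4

The diagram associated to this matrix has two connected components: the simple roots {alpha_1, alpha_2, alpha_7} form a chain of 3 nodes with a double edge at one end; the terminal node there is the unique short simple root (B_3), and {alpha_3, alpha_4, alpha_5, alpha_6} form a chain of 4 nodes with a double edge at one end; the terminal node there is the unique short simple root (B_4). A semisimple Lie algebra decomposes uniquely as the direct sum of simple ideals, one per connected component of its Dynkin diagram, so g ≅ B_3 ⊕ B_4 (dimension 21 + 36 = 57).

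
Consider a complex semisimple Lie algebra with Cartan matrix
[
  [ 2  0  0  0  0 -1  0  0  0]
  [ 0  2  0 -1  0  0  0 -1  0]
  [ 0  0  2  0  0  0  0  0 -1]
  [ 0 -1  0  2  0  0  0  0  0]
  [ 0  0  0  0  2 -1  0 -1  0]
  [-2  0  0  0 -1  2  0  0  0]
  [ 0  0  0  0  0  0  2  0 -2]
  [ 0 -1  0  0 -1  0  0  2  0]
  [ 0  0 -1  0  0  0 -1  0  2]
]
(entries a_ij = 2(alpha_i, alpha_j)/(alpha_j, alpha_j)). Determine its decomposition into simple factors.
The diagram associated to this matrix has two connected components: the simple roots {alpha_1, alpha_2, alpha_4, alpha_5, alpha_6, alpha_8} form a chain of 6 nodes with a double edge at one end; the terminal node there is the unique short simple root (B_6), and {alpha_3, alpha_7, alpha_9} form a chain of 3 nodes with a double edge at one end; the terminal node there is the unique long simple root (C_3). A semisimple Lie algebra decomposes uniquely as the direct sum of simple ideals, one per connected component of its Dynkin diagram, so g ≅ B_6 ⊕ C_3 (dimension 78 + 21 = 99).

B6 ⊕ C3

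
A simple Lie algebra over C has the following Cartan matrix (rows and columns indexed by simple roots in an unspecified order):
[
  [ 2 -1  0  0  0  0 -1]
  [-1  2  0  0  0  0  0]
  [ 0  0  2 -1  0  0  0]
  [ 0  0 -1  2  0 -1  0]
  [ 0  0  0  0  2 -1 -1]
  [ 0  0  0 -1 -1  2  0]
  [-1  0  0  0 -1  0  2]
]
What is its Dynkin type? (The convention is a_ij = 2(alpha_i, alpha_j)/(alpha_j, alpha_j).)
type A_7

The matrix has rank 7 with 2's on the diagonal. Reading the off-diagonal entries as Dynkin edges (a single edge where a_ij = a_ji = -1; a double or triple edge where a_ij * a_ji = 2 or 3), the diagram is a chain of 7 nodes with single edges (A_7). One simple-root ordering that puts it in standard form is (alpha_2, alpha_1, alpha_7, alpha_5, alpha_6, alpha_4, alpha_3). So the algebra is type A_7, i.e. sl(8).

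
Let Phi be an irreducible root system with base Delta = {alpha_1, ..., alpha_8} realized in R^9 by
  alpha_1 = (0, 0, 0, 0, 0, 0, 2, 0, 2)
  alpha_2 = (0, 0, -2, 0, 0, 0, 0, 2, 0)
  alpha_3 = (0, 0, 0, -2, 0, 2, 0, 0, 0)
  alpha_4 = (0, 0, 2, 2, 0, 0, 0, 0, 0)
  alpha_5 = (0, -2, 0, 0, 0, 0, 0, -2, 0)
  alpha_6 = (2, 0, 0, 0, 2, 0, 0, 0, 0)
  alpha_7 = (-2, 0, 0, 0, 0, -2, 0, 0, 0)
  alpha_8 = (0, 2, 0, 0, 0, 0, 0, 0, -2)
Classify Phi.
A8

Compute the Cartan integers a_ij = 2(alpha_i, alpha_j)/(alpha_j, alpha_j); the resulting 8x8 Cartan matrix is
[[2, 0, 0, 0, 0, 0, 0, -1], [0, 2, 0, -1, -1, 0, 0, 0], [0, 0, 2, -1, 0, 0, -1, 0], [0, -1, -1, 2, 0, 0, 0, 0], [0, -1, 0, 0, 2, 0, 0, -1], [0, 0, 0, 0, 0, 2, -1, 0], [0, 0, -1, 0, 0, -1, 2, 0], [-1, 0, 0, 0, -1, 0, 0, 2]].
All simple roots have the same length, so the diagram is simply laced. The associated Dynkin diagram is a chain of 8 nodes with single edges (A_8), so the type is A_8 (the algebra sl(9)).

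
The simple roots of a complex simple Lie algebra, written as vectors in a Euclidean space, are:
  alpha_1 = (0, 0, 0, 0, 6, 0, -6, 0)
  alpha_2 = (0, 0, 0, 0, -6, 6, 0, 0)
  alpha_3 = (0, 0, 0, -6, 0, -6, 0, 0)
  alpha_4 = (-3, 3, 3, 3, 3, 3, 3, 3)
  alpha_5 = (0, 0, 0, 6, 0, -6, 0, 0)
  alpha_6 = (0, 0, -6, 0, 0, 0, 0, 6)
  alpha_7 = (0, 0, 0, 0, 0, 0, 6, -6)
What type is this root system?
Compute the Cartan integers a_ij = 2(alpha_i, alpha_j)/(alpha_j, alpha_j); the resulting 7x7 Cartan matrix is
[[2, -1, 0, 0, 0, 0, -1], [-1, 2, -1, 0, -1, 0, 0], [0, -1, 2, -1, 0, 0, 0], [0, 0, -1, 2, 0, 0, 0], [0, -1, 0, 0, 2, 0, 0], [0, 0, 0, 0, 0, 2, -1], [-1, 0, 0, 0, 0, -1, 2]].
All simple roots have the same length, so the diagram is simply laced. The associated Dynkin diagram is a chain of 6 nodes with one extra node attached to the third node from one end (E_7), so the type is E_7.

E7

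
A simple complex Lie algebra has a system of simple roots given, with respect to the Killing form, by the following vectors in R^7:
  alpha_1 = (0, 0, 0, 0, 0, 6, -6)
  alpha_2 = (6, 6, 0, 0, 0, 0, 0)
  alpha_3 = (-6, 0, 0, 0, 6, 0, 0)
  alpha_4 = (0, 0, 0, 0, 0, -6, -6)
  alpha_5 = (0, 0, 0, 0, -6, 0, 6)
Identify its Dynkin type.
type D_5

Compute the Cartan integers a_ij = 2(alpha_i, alpha_j)/(alpha_j, alpha_j); the resulting 5x5 Cartan matrix is
[[2, 0, 0, 0, -1], [0, 2, -1, 0, 0], [0, -1, 2, 0, -1], [0, 0, 0, 2, -1], [-1, 0, -1, -1, 2]].
All simple roots have the same length, so the diagram is simply laced. The associated Dynkin diagram is a chain of 3 nodes with a fork of two nodes at one end (D_5), so the type is D_5 (the algebra so(10)).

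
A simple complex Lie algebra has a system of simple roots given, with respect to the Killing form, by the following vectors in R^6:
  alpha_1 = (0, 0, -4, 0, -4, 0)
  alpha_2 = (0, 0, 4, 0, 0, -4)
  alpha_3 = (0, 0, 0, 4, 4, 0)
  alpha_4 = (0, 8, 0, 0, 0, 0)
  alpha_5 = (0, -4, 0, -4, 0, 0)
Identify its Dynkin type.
Compute the Cartan integers a_ij = 2(alpha_i, alpha_j)/(alpha_j, alpha_j); the resulting 5x5 Cartan matrix is
[[2, -1, -1, 0, 0], [-1, 2, 0, 0, 0], [-1, 0, 2, 0, -1], [0, 0, 0, 2, -2], [0, 0, -1, -1, 2]].
The roots have two lengths (squared-length ratio 2:1); the short ones are alpha_{1,2,3,5}. The associated Dynkin diagram is a chain of 5 nodes with a double edge at one end; the terminal node there is the unique long simple root (C_5), so the type is C_5 (the algebra sp(10)).

C_5 (sp(10))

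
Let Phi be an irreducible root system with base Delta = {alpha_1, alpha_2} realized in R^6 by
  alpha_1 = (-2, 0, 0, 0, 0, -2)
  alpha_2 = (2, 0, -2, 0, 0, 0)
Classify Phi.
A_2

Compute the Cartan integers a_ij = 2(alpha_i, alpha_j)/(alpha_j, alpha_j); the resulting 2x2 Cartan matrix is
[[2, -1], [-1, 2]].
All simple roots have the same length, so the diagram is simply laced. The associated Dynkin diagram is a chain of 2 nodes with single edges (A_2), so the type is A_2 (the algebra sl(3)).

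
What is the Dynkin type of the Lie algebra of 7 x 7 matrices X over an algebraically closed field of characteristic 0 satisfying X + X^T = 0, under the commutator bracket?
This is so(7) with 7 odd, which has dimension 7(7-1)/2 = 21 and rank (7-1)/2 = 3. In the classification of classical Lie algebras, the orthogonal algebra so(2n+1) in an odd number of variables has type B_n; here n = 3, so the Dynkin diagram is a chain of 3 nodes with a double edge at one end; the terminal node there is the unique short simple root (B_3). Hence the type is B_3.

B_3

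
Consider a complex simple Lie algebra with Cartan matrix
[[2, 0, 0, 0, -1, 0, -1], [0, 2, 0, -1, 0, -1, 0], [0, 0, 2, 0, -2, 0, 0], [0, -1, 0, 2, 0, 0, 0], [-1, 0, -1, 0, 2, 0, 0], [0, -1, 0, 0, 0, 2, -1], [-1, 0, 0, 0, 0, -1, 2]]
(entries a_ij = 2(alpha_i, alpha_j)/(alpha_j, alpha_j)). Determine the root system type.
The matrix has rank 7 with 2's on the diagonal. Reading the off-diagonal entries as Dynkin edges (a single edge where a_ij = a_ji = -1; a double or triple edge where a_ij * a_ji = 2 or 3), the diagram is a chain of 7 nodes with a double edge at one end; the terminal node there is the unique long simple root (C_7). One simple-root ordering that puts it in standard form is (alpha_4, alpha_2, alpha_6, alpha_7, alpha_1, alpha_5, alpha_3). So the algebra is type C_7, i.e. sp(14).

C7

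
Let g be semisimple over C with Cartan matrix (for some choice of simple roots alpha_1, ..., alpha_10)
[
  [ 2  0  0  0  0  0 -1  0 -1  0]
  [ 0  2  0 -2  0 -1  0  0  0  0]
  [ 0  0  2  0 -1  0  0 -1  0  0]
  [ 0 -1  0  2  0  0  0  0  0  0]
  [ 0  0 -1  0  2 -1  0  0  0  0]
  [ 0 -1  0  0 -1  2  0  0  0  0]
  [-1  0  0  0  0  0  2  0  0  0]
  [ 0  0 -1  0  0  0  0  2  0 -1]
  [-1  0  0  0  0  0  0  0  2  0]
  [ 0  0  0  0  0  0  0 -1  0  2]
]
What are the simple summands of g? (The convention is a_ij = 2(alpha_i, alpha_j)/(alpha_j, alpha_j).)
The diagram associated to this matrix has two connected components: the simple roots {alpha_1, alpha_7, alpha_9} form a chain of 3 nodes with single edges (A_3), and {alpha_2, alpha_3, alpha_4, alpha_5, alpha_6, alpha_8, alpha_10} form a chain of 7 nodes with a double edge at one end; the terminal node there is the unique short simple root (B_7). A semisimple Lie algebra decomposes uniquely as the direct sum of simple ideals, one per connected component of its Dynkin diagram, so g ≅ A_3 ⊕ B_7 (dimension 15 + 105 = 120).

A_3 + B_7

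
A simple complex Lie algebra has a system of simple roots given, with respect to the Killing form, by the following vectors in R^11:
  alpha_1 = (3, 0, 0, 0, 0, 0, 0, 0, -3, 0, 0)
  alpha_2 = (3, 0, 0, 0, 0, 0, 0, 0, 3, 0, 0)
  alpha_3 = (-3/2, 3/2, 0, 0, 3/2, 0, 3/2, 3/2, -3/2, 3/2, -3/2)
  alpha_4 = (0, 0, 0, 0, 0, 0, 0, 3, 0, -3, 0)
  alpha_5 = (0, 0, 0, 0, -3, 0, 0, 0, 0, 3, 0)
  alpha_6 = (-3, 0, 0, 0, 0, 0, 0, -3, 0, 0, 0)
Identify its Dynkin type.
type E_6

Compute the Cartan integers a_ij = 2(alpha_i, alpha_j)/(alpha_j, alpha_j); the resulting 6x6 Cartan matrix is
[[2, 0, 0, 0, 0, -1], [0, 2, -1, 0, 0, -1], [0, -1, 2, 0, 0, 0], [0, 0, 0, 2, -1, -1], [0, 0, 0, -1, 2, 0], [-1, -1, 0, -1, 0, 2]].
All simple roots have the same length, so the diagram is simply laced. The associated Dynkin diagram is a chain of 5 nodes with one extra node attached to the third node from one end (E_6), so the type is E_6.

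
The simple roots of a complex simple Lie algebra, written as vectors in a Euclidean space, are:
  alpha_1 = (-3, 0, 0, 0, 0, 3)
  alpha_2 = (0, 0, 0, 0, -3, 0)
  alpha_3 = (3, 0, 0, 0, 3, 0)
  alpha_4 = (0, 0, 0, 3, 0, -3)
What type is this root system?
Compute the Cartan integers a_ij = 2(alpha_i, alpha_j)/(alpha_j, alpha_j); the resulting 4x4 Cartan matrix is
[[2, 0, -1, -1], [0, 2, -1, 0], [-1, -2, 2, 0], [-1, 0, 0, 2]].
The roots have two lengths (squared-length ratio 2:1); the short ones are alpha_{2}. The associated Dynkin diagram is a chain of 4 nodes with a double edge at one end; the terminal node there is the unique short simple root (B_4), so the type is B_4 (the algebra so(9)).

B_4 (so(9))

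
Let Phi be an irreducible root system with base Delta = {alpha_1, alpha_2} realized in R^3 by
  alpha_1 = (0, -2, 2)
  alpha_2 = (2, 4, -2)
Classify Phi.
G_2

Compute the Cartan integers a_ij = 2(alpha_i, alpha_j)/(alpha_j, alpha_j); the resulting 2x2 Cartan matrix is
[[2, -1], [-3, 2]].
The roots have two lengths (squared-length ratio 3:1); the short ones are alpha_{1}. The associated Dynkin diagram is two nodes joined by a triple edge (G_2), so the type is G_2.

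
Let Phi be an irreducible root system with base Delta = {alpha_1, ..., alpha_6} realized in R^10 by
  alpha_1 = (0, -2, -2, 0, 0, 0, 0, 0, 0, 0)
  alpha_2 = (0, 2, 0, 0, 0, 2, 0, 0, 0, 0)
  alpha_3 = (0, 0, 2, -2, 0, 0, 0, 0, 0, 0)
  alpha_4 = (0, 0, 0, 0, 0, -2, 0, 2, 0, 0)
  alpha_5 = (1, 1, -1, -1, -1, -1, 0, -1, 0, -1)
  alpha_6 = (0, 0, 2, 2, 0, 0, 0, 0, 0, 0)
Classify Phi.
E_6

Compute the Cartan integers a_ij = 2(alpha_i, alpha_j)/(alpha_j, alpha_j); the resulting 6x6 Cartan matrix is
[[2, -1, -1, 0, 0, -1], [-1, 2, 0, -1, 0, 0], [-1, 0, 2, 0, 0, 0], [0, -1, 0, 2, 0, 0], [0, 0, 0, 0, 2, -1], [-1, 0, 0, 0, -1, 2]].
All simple roots have the same length, so the diagram is simply laced. The associated Dynkin diagram is a chain of 5 nodes with one extra node attached to the third node from one end (E_6), so the type is E_6.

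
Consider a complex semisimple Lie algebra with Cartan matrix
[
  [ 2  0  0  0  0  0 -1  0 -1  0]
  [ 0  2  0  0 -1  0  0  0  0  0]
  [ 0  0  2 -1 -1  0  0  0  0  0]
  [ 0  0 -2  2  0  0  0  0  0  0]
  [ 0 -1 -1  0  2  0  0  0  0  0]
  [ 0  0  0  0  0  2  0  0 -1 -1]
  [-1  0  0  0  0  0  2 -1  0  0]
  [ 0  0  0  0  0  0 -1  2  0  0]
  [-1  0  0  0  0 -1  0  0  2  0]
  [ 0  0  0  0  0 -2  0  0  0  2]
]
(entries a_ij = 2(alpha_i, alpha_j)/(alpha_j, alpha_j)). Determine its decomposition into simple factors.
The diagram associated to this matrix has two connected components: the simple roots {alpha_2, alpha_3, alpha_4, alpha_5} form a chain of 4 nodes with a double edge at one end; the terminal node there is the unique long simple root (C_4), and {alpha_1, alpha_6, alpha_7, alpha_8, alpha_9, alpha_10} form a chain of 6 nodes with a double edge at one end; the terminal node there is the unique long simple root (C_6). A semisimple Lie algebra decomposes uniquely as the direct sum of simple ideals, one per connected component of its Dynkin diagram, so g ≅ C_4 ⊕ C_6 (dimension 36 + 78 = 114).

C_4 (sp(8)) ⊕ C_6 (sp(12))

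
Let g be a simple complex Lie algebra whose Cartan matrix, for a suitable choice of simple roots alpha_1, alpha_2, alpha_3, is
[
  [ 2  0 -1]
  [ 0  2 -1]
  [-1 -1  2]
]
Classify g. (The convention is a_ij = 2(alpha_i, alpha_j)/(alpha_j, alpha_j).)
A_3

The matrix has rank 3 with 2's on the diagonal. Reading the off-diagonal entries as Dynkin edges (a single edge where a_ij = a_ji = -1; a double or triple edge where a_ij * a_ji = 2 or 3), the diagram is a chain of 3 nodes with single edges (A_3). One simple-root ordering that puts it in standard form is (alpha_1, alpha_3, alpha_2). So the algebra is type A_3, i.e. sl(4).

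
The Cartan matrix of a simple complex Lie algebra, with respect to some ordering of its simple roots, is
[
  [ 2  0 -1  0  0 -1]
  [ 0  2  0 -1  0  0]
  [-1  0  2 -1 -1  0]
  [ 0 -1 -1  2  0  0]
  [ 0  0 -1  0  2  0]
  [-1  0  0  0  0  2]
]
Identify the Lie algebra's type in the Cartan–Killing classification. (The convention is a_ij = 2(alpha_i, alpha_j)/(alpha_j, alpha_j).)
The matrix has rank 6 with 2's on the diagonal. Reading the off-diagonal entries as Dynkin edges (a single edge where a_ij = a_ji = -1; a double or triple edge where a_ij * a_ji = 2 or 3), the diagram is a chain of 5 nodes with one extra node attached to the third node from one end (E_6). One simple-root ordering that puts it in standard form is (alpha_6, alpha_5, alpha_1, alpha_3, alpha_4, alpha_2). So the algebra is type E_6.

E_6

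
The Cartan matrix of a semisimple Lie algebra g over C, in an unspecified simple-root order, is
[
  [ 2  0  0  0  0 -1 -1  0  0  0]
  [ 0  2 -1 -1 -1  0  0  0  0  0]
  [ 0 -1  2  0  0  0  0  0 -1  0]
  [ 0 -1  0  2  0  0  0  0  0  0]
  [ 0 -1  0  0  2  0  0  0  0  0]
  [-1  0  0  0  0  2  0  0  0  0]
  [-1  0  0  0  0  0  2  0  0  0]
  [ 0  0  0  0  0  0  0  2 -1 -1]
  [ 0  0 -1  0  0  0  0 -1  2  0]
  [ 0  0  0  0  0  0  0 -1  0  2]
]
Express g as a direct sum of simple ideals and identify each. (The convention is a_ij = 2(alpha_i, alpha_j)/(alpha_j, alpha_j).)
A_3 ⊕ D_7

The diagram associated to this matrix has two connected components: the simple roots {alpha_1, alpha_6, alpha_7} form a chain of 3 nodes with single edges (A_3), and {alpha_2, alpha_3, alpha_4, alpha_5, alpha_8, alpha_9, alpha_10} form a chain of 5 nodes with a fork of two nodes at one end (D_7). A semisimple Lie algebra decomposes uniquely as the direct sum of simple ideals, one per connected component of its Dynkin diagram, so g ≅ A_3 ⊕ D_7 (dimension 15 + 91 = 106).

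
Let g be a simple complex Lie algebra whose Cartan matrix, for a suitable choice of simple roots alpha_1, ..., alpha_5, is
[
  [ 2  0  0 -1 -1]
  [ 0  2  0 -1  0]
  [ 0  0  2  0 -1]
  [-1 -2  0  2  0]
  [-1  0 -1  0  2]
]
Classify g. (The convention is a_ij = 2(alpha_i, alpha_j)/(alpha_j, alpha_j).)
B_5

The matrix has rank 5 with 2's on the diagonal. Reading the off-diagonal entries as Dynkin edges (a single edge where a_ij = a_ji = -1; a double or triple edge where a_ij * a_ji = 2 or 3), the diagram is a chain of 5 nodes with a double edge at one end; the terminal node there is the unique short simple root (B_5). One simple-root ordering that puts it in standard form is (alpha_3, alpha_5, alpha_1, alpha_4, alpha_2). So the algebra is type B_5, i.e. so(11).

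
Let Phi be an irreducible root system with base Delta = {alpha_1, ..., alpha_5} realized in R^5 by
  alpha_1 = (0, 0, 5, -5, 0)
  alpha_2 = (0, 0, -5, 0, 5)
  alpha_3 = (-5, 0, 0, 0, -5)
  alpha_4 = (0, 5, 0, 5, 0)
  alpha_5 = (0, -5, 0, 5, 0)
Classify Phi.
Compute the Cartan integers a_ij = 2(alpha_i, alpha_j)/(alpha_j, alpha_j); the resulting 5x5 Cartan matrix is
[[2, -1, 0, -1, -1], [-1, 2, -1, 0, 0], [0, -1, 2, 0, 0], [-1, 0, 0, 2, 0], [-1, 0, 0, 0, 2]].
All simple roots have the same length, so the diagram is simply laced. The associated Dynkin diagram is a chain of 3 nodes with a fork of two nodes at one end (D_5), so the type is D_5 (the algebra so(10)).

D5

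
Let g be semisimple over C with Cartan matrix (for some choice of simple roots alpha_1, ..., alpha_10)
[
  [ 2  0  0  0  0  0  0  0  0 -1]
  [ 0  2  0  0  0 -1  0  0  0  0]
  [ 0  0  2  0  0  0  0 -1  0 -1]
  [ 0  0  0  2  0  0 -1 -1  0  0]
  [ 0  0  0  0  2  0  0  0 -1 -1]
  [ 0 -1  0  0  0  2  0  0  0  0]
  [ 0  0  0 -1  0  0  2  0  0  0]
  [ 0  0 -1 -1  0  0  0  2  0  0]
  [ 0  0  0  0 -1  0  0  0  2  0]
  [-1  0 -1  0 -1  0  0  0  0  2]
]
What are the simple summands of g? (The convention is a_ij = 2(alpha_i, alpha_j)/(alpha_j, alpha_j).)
type A_2 ⊕ type E_8

The diagram associated to this matrix has two connected components: the simple roots {alpha_2, alpha_6} form a chain of 2 nodes with single edges (A_2), and {alpha_1, alpha_3, alpha_4, alpha_5, alpha_7, alpha_8, alpha_9, alpha_10} form a chain of 7 nodes with one extra node attached to the third node from one end (E_8). A semisimple Lie algebra decomposes uniquely as the direct sum of simple ideals, one per connected component of its Dynkin diagram, so g ≅ A_2 ⊕ E_8 (dimension 8 + 248 = 256).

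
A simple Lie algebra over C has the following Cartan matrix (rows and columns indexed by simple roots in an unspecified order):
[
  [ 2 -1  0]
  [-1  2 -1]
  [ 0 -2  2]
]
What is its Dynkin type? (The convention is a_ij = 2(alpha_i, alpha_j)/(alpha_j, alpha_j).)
The matrix has rank 3 with 2's on the diagonal. Reading the off-diagonal entries as Dynkin edges (a single edge where a_ij = a_ji = -1; a double or triple edge where a_ij * a_ji = 2 or 3), the diagram is a chain of 3 nodes with a double edge at one end; the terminal node there is the unique long simple root (C_3). One simple-root ordering that puts it in standard form is (alpha_1, alpha_2, alpha_3). So the algebra is type C_3, i.e. sp(6).

C_3 (sp(6))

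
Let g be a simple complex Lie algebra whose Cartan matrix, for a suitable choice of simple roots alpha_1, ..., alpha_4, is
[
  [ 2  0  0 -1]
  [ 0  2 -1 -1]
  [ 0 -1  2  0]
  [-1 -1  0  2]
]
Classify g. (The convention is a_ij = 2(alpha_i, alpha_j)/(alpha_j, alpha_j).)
A_4

The matrix has rank 4 with 2's on the diagonal. Reading the off-diagonal entries as Dynkin edges (a single edge where a_ij = a_ji = -1; a double or triple edge where a_ij * a_ji = 2 or 3), the diagram is a chain of 4 nodes with single edges (A_4). One simple-root ordering that puts it in standard form is (alpha_1, alpha_4, alpha_2, alpha_3). So the algebra is type A_4, i.e. sl(5).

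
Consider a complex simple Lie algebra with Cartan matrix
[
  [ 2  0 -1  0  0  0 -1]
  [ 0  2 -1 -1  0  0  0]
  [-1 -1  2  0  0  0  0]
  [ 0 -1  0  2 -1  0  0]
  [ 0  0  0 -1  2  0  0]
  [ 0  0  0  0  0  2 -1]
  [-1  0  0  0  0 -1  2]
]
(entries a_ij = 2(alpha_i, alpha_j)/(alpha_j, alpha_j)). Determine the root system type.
A_7

The matrix has rank 7 with 2's on the diagonal. Reading the off-diagonal entries as Dynkin edges (a single edge where a_ij = a_ji = -1; a double or triple edge where a_ij * a_ji = 2 or 3), the diagram is a chain of 7 nodes with single edges (A_7). One simple-root ordering that puts it in standard form is (alpha_6, alpha_7, alpha_1, alpha_3, alpha_2, alpha_4, alpha_5). So the algebra is type A_7, i.e. sl(8).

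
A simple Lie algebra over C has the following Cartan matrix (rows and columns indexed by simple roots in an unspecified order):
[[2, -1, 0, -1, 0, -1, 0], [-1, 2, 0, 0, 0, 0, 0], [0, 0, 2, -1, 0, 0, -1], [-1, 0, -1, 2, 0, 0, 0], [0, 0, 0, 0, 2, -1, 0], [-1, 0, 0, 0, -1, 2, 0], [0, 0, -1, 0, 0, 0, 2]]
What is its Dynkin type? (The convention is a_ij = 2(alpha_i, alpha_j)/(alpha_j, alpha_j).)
E_7

The matrix has rank 7 with 2's on the diagonal. Reading the off-diagonal entries as Dynkin edges (a single edge where a_ij = a_ji = -1; a double or triple edge where a_ij * a_ji = 2 or 3), the diagram is a chain of 6 nodes with one extra node attached to the third node from one end (E_7). One simple-root ordering that puts it in standard form is (alpha_5, alpha_2, alpha_6, alpha_1, alpha_4, alpha_3, alpha_7). So the algebra is type E_7.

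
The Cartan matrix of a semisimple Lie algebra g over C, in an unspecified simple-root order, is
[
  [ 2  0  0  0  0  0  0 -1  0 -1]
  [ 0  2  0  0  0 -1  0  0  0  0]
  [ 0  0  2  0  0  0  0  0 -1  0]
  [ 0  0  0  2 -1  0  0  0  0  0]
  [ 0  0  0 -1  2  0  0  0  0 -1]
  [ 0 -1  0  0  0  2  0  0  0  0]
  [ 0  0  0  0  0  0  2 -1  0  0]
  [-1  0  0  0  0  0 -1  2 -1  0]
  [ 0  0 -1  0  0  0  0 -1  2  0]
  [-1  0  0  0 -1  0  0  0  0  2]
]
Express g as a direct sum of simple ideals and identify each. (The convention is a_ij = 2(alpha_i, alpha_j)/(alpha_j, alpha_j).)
The diagram associated to this matrix has two connected components: the simple roots {alpha_2, alpha_6} form a chain of 2 nodes with single edges (A_2), and {alpha_1, alpha_3, alpha_4, alpha_5, alpha_7, alpha_8, alpha_9, alpha_10} form a chain of 7 nodes with one extra node attached to the third node from one end (E_8). A semisimple Lie algebra decomposes uniquely as the direct sum of simple ideals, one per connected component of its Dynkin diagram, so g ≅ A_2 ⊕ E_8 (dimension 8 + 248 = 256).

type A_2 ⊕ type E_8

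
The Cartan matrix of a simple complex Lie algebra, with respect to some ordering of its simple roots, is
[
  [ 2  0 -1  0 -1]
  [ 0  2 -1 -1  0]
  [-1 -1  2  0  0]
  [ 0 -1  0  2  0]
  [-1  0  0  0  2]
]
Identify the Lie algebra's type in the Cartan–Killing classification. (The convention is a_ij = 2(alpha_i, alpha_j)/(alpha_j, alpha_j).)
The matrix has rank 5 with 2's on the diagonal. Reading the off-diagonal entries as Dynkin edges (a single edge where a_ij = a_ji = -1; a double or triple edge where a_ij * a_ji = 2 or 3), the diagram is a chain of 5 nodes with single edges (A_5). One simple-root ordering that puts it in standard form is (alpha_5, alpha_1, alpha_3, alpha_2, alpha_4). So the algebra is type A_5, i.e. sl(6).

type A_5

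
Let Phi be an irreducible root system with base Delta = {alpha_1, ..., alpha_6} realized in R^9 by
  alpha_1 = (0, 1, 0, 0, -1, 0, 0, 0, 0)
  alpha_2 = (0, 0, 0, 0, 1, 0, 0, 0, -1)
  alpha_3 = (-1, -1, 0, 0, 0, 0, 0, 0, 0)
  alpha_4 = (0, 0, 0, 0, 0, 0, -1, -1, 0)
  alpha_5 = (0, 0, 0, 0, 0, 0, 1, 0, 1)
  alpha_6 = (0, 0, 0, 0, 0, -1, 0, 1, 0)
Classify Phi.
type A_6

Compute the Cartan integers a_ij = 2(alpha_i, alpha_j)/(alpha_j, alpha_j); the resulting 6x6 Cartan matrix is
[[2, -1, -1, 0, 0, 0], [-1, 2, 0, 0, -1, 0], [-1, 0, 2, 0, 0, 0], [0, 0, 0, 2, -1, -1], [0, -1, 0, -1, 2, 0], [0, 0, 0, -1, 0, 2]].
All simple roots have the same length, so the diagram is simply laced. The associated Dynkin diagram is a chain of 6 nodes with single edges (A_6), so the type is A_6 (the algebra sl(7)).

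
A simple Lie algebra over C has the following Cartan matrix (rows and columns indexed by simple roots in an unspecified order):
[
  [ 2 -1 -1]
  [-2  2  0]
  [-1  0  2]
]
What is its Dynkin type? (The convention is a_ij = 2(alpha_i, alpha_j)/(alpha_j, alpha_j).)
The matrix has rank 3 with 2's on the diagonal. Reading the off-diagonal entries as Dynkin edges (a single edge where a_ij = a_ji = -1; a double or triple edge where a_ij * a_ji = 2 or 3), the diagram is a chain of 3 nodes with a double edge at one end; the terminal node there is the unique long simple root (C_3). One simple-root ordering that puts it in standard form is (alpha_3, alpha_1, alpha_2). So the algebra is type C_3, i.e. sp(6).

C_3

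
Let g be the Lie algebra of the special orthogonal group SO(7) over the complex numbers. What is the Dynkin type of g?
B3

This is so(7) with 7 odd, which has dimension 7(7-1)/2 = 21 and rank (7-1)/2 = 3. In the classification of classical Lie algebras, the orthogonal algebra so(2n+1) in an odd number of variables has type B_n; here n = 3, so the Dynkin diagram is a chain of 3 nodes with a double edge at one end; the terminal node there is the unique short simple root (B_3). Hence the type is B_3.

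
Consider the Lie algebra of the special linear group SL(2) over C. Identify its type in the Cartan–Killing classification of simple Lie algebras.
type A_1

This is sl(2), which has dimension 2^2 - 1 = 3 and rank 2 - 1 = 1 (a Cartan subalgebra is the diagonal traceless matrices). In the classification of classical Lie algebras, the special linear algebra sl(n+1) has type A_n; here n = 1, so the Dynkin diagram is a chain of 1 nodes with single edges (A_1). Hence the type is A_1.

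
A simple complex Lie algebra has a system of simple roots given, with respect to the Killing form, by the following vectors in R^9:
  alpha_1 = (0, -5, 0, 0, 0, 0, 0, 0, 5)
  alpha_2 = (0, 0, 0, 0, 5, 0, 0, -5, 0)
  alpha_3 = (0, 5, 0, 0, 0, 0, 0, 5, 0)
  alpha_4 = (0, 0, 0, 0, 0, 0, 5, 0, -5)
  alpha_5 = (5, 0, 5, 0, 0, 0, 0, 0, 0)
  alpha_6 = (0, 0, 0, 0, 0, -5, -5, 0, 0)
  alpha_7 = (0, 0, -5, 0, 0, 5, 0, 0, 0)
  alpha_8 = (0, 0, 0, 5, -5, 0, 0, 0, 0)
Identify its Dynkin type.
A_8 (sl(9))

Compute the Cartan integers a_ij = 2(alpha_i, alpha_j)/(alpha_j, alpha_j); the resulting 8x8 Cartan matrix is
[[2, 0, -1, -1, 0, 0, 0, 0], [0, 2, -1, 0, 0, 0, 0, -1], [-1, -1, 2, 0, 0, 0, 0, 0], [-1, 0, 0, 2, 0, -1, 0, 0], [0, 0, 0, 0, 2, 0, -1, 0], [0, 0, 0, -1, 0, 2, -1, 0], [0, 0, 0, 0, -1, -1, 2, 0], [0, -1, 0, 0, 0, 0, 0, 2]].
All simple roots have the same length, so the diagram is simply laced. The associated Dynkin diagram is a chain of 8 nodes with single edges (A_8), so the type is A_8 (the algebra sl(9)).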